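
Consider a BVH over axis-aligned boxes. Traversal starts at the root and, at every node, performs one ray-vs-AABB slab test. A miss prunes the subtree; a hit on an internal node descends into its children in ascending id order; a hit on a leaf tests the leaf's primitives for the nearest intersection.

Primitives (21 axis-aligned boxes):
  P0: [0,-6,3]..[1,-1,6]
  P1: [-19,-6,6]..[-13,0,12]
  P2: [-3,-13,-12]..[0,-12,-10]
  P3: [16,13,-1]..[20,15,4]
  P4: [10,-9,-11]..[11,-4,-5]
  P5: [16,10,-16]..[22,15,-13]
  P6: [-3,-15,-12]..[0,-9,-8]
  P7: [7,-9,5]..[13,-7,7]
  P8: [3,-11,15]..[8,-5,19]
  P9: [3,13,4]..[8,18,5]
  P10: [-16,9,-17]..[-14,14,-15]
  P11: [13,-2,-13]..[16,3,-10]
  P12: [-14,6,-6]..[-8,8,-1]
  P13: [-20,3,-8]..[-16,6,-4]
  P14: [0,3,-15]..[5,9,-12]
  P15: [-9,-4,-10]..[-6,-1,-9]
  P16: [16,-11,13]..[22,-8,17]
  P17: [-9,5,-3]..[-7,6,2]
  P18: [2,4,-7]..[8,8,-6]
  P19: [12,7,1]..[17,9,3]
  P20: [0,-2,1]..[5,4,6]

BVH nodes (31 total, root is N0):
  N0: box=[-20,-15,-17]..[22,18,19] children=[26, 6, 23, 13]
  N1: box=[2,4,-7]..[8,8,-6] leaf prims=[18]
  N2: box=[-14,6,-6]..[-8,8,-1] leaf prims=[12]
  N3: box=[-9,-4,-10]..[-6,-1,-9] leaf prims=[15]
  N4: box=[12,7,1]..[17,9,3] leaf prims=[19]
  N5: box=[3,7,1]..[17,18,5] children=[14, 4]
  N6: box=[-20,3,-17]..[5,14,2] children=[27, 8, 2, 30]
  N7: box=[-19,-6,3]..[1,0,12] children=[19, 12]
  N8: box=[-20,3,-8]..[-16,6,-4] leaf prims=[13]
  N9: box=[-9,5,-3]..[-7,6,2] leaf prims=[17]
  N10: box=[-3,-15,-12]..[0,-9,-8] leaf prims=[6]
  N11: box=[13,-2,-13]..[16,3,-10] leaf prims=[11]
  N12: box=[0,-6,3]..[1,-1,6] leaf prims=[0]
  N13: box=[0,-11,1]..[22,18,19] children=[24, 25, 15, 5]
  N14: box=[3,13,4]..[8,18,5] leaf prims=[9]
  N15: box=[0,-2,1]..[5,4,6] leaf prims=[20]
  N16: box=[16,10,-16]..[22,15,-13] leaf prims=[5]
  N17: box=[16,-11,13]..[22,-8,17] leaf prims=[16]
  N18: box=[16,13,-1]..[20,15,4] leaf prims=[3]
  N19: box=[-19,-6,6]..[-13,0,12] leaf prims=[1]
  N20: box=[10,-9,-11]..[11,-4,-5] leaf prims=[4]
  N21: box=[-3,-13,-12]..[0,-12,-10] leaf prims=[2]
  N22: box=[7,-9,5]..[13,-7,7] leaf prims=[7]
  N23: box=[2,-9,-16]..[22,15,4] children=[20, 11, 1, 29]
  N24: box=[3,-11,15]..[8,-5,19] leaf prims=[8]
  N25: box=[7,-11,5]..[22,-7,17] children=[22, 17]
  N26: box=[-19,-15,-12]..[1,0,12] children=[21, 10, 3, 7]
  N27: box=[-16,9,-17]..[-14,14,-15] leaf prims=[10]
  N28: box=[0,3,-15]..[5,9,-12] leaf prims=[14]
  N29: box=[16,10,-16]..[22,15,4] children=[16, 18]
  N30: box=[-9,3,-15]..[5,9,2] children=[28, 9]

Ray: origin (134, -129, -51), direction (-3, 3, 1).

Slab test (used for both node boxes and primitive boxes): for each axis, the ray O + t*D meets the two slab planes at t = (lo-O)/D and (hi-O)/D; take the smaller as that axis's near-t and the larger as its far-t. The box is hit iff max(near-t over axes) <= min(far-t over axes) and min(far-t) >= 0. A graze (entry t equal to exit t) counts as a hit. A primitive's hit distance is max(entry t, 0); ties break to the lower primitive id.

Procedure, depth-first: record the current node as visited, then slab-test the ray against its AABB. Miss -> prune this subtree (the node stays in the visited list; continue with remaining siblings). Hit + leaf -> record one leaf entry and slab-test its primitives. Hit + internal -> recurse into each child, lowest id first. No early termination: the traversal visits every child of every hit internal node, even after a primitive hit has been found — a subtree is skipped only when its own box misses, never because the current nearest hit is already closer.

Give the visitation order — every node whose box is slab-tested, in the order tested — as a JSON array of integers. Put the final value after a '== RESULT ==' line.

Walk:
N0 x:[112/3,154/3] y:[38,49] z:[34,70] -> hit [38,49], descend [6, 13, 23, 26]
  N6 x:[43,154/3] y:[44,143/3] z:[34,53] -> hit [44,143/3], descend [2, 8, 27, 30]
    N2 x:[142/3,148/3] y:[45,137/3] z:[45,50] -> miss, prune
    N8 x:[50,154/3] y:[44,45] z:[43,47] -> miss, prune
    N27 x:[148/3,50] y:[46,143/3] z:[34,36] -> miss, prune
    N30 x:[43,143/3] y:[44,46] z:[36,53] -> hit [44,46], descend [9, 28]
      N9 x:[47,143/3] y:[134/3,45] z:[48,53] -> miss, prune
      N28 x:[43,134/3] y:[44,46] z:[36,39] -> miss, prune
  N13 x:[112/3,134/3] y:[118/3,49] z:[52,70] -> miss, prune
  N23 x:[112/3,44] y:[40,48] z:[35,55] -> hit [40,44], descend [1, 11, 20, 29]
    N1 x:[42,44] y:[133/3,137/3] z:[44,45] -> miss, prune
    N11 x:[118/3,121/3] y:[127/3,44] z:[38,41] -> miss, prune
    N20 x:[41,124/3] y:[40,125/3] z:[40,46] -> hit [41,124/3] leaf, test {P4@t=41}
    N29 x:[112/3,118/3] y:[139/3,48] z:[35,55] -> miss, prune
  N26 x:[133/3,51] y:[38,43] z:[39,63] -> miss, prune

Visited [0, 6, 2, 8, 27, 30, 9, 28, 13, 23, 1, 11, 20, 29, 26]. Tests: 15 box, 1 leaf. Nearest: P4.

== RESULT ==
[0, 6, 2, 8, 27, 30, 9, 28, 13, 23, 1, 11, 20, 29, 26]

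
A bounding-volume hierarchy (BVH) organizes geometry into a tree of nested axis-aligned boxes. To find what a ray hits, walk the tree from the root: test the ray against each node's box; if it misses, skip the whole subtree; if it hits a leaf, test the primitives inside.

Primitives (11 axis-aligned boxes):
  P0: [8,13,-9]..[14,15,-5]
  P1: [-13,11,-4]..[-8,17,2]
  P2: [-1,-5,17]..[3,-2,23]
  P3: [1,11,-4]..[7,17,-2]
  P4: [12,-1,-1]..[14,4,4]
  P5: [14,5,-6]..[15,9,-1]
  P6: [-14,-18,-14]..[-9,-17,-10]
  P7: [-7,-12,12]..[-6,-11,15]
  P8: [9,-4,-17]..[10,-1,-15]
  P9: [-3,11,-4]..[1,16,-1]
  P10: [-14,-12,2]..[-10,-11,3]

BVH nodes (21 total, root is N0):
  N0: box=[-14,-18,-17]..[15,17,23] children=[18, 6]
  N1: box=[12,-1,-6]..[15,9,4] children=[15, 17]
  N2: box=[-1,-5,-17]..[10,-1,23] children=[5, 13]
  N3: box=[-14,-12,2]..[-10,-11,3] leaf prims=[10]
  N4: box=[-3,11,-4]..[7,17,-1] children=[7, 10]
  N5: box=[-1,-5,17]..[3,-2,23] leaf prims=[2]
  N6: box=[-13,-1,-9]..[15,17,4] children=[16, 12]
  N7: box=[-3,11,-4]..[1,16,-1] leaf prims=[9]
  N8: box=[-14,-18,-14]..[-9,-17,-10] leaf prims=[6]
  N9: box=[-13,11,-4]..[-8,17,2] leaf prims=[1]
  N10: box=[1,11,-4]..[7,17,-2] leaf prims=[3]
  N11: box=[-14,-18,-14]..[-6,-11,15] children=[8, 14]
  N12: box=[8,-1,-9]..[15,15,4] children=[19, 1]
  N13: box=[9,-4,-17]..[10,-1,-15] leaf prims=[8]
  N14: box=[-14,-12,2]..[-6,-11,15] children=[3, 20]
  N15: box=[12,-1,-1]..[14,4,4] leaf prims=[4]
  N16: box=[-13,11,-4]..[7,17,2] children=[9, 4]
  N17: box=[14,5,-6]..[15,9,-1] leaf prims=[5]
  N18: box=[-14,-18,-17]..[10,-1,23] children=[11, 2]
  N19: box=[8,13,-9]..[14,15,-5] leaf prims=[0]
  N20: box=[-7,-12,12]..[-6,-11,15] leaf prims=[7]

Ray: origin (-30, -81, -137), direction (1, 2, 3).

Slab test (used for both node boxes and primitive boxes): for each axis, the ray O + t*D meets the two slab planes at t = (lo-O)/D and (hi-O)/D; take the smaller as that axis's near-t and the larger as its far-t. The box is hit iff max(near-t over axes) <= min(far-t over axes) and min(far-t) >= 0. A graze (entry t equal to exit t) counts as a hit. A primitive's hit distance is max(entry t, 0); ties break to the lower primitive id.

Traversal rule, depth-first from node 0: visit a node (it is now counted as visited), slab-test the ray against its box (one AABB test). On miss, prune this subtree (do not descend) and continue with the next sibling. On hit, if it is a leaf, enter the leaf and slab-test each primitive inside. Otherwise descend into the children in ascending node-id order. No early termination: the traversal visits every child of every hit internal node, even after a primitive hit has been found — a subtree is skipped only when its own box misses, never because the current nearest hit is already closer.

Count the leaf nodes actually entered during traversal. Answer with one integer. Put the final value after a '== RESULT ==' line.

Traverse from the root:
N0 x:[16,45] y:[63/2,49] z:[40,160/3] -> hit [40,45], descend [6, 18]
  N6 x:[17,45] y:[40,49] z:[128/3,47] -> hit [128/3,45], descend [12, 16]
    N12 x:[38,45] y:[40,48] z:[128/3,47] -> hit [128/3,45], descend [1, 19]
      N1 x:[42,45] y:[40,45] z:[131/3,47] -> hit [131/3,45], descend [15, 17]
        N15 x:[42,44] y:[40,85/2] z:[136/3,47] -> miss, prune
        N17 x:[44,45] y:[43,45] z:[131/3,136/3] -> hit [44,45] leaf, test {P5@t=44}
      N19 x:[38,44] y:[47,48] z:[128/3,44] -> miss, prune
    N16 x:[17,37] y:[46,49] z:[133/3,139/3] -> miss, prune
  N18 x:[16,40] y:[63/2,40] z:[40,160/3] -> hit [40,40], descend [2, 11]
    N2 x:[29,40] y:[38,40] z:[40,160/3] -> hit [40,40], descend [5, 13]
      N5 x:[29,33] y:[38,79/2] z:[154/3,160/3] -> miss, prune
      N13 x:[39,40] y:[77/2,40] z:[40,122/3] -> hit [40,40] leaf, test {P8@t=40}
    N11 x:[16,24] y:[63/2,35] z:[41,152/3] -> miss, prune

Summary -> nodes [0, 6, 12, 1, 15, 17, 19, 16, 18, 2, 5, 13, 11]; box-tests=13; leaf-entries=2; first=P8

== RESULT ==
2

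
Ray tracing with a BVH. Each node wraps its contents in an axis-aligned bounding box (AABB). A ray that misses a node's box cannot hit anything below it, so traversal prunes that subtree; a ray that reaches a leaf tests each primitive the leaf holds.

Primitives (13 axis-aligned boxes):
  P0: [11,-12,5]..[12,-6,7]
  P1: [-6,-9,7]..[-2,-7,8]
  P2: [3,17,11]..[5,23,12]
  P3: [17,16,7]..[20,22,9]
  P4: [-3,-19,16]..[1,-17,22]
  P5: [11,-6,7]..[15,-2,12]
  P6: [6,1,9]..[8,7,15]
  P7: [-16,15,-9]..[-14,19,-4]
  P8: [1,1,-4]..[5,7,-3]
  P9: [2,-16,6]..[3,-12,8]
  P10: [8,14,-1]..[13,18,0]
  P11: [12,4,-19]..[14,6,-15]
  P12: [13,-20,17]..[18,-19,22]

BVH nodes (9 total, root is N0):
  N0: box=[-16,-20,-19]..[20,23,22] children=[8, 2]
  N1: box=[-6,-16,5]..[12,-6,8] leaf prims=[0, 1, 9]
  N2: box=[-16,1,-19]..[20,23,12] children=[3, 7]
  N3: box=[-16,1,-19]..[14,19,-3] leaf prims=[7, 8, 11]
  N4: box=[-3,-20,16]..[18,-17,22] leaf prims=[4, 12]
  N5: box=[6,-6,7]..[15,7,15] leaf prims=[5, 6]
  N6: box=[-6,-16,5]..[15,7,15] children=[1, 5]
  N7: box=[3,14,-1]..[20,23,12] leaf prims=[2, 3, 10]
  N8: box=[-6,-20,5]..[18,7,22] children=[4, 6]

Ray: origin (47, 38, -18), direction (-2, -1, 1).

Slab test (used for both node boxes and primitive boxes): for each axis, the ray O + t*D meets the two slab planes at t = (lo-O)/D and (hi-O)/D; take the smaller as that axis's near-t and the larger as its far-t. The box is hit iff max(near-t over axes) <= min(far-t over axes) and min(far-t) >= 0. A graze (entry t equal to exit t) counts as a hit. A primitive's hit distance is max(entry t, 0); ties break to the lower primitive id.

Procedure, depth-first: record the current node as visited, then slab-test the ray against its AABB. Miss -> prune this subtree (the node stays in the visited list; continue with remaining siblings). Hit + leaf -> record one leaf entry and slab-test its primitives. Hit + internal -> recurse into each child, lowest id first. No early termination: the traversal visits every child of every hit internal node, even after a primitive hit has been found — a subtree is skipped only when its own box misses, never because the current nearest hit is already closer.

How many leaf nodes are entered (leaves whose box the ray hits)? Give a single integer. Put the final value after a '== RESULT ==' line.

Walk:
N0 x:[27/2,63/2] y:[15,58] z:[-1,40] -> hit [15,63/2], descend [2, 8]
  N2 x:[27/2,63/2] y:[15,37] z:[-1,30] -> hit [15,30], descend [3, 7]
    N3 x:[33/2,63/2] y:[19,37] z:[-1,15] -> miss, prune
    N7 x:[27/2,22] y:[15,24] z:[17,30] -> hit [17,22] leaf, test {P2(miss), P3(miss), P10(miss)}
  N8 x:[29/2,53/2] y:[31,58] z:[23,40] -> miss, prune

Summary -> nodes [0, 2, 3, 7, 8]; box-tests=5; leaf-entries=1; first=miss

== RESULT ==
1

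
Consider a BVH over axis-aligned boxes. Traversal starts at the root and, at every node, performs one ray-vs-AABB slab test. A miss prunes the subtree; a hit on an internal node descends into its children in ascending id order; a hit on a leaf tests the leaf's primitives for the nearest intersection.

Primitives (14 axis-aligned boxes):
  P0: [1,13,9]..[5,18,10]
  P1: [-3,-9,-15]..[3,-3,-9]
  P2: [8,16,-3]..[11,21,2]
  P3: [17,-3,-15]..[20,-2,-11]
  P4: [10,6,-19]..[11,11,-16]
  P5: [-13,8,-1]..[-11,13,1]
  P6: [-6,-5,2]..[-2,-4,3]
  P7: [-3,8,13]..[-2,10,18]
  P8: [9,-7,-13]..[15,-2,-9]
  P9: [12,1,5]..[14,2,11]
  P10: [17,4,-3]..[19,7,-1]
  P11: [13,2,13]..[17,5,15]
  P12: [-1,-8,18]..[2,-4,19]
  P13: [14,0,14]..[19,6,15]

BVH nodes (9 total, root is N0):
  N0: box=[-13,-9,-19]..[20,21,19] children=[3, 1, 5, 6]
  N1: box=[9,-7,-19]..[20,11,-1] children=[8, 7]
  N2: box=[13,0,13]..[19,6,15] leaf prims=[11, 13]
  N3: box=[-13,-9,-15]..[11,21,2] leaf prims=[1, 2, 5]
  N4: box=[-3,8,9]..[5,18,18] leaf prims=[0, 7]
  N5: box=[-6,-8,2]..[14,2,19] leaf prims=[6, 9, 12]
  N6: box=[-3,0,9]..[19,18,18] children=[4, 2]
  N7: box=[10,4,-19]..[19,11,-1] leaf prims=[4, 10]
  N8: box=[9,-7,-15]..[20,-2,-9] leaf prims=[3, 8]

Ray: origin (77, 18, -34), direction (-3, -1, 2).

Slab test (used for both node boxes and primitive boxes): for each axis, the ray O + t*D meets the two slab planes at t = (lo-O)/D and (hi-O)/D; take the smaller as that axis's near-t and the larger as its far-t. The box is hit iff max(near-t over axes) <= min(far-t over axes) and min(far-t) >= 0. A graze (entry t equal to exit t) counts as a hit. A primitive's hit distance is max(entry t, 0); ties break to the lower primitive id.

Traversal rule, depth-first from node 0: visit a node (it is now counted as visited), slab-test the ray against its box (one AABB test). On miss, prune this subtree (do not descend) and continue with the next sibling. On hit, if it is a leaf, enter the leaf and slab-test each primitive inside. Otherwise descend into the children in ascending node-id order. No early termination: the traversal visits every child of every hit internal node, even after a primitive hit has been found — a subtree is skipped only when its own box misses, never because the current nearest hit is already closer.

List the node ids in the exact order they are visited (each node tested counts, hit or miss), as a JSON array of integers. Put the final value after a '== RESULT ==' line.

Walk:
N0 x:[19,30] y:[-3,27] z:[15/2,53/2] -> hit [19,53/2], descend [1, 3, 5, 6]
  N1 x:[19,68/3] y:[7,25] z:[15/2,33/2] -> miss, prune
  N3 x:[22,30] y:[-3,27] z:[19/2,18] -> miss, prune
  N5 x:[21,83/3] y:[16,26] z:[18,53/2] -> hit [21,26] leaf, test {P6(miss), P9(miss), P12@t=26}
  N6 x:[58/3,80/3] y:[0,18] z:[43/2,26] -> miss, prune

5 AABB tests over nodes [0, 1, 3, 5, 6]; 1 leaf entered; closest P12.

== RESULT ==
[0, 1, 3, 5, 6]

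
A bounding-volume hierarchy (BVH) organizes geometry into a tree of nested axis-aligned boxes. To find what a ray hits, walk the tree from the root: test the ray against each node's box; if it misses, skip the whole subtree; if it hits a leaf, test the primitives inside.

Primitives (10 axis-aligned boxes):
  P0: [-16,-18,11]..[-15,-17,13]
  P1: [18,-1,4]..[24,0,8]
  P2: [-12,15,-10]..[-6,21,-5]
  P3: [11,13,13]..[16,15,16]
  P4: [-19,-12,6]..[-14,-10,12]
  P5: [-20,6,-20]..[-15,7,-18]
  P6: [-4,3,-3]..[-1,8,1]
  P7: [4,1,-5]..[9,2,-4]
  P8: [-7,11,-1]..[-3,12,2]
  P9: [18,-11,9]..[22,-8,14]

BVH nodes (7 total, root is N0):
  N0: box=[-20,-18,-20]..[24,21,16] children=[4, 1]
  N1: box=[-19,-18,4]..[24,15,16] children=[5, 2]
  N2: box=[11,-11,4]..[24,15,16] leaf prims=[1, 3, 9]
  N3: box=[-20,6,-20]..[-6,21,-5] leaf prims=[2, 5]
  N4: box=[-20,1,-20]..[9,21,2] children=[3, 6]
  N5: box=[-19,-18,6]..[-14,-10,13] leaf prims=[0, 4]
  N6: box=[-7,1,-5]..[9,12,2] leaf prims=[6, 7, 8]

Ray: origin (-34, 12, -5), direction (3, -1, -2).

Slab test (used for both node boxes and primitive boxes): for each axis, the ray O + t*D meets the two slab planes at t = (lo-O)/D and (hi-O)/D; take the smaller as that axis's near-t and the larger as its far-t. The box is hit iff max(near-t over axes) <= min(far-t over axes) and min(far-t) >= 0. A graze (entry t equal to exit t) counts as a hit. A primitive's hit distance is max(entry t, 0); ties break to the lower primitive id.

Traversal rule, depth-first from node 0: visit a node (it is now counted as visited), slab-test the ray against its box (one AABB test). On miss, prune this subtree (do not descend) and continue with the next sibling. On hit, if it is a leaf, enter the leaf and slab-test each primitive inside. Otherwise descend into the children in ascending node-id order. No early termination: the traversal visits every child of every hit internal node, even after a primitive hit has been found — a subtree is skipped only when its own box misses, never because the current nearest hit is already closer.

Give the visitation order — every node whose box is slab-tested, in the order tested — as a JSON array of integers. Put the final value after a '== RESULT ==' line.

Trace the traversal:
N0 x:[14/3,58/3] y:[-9,30] z:[-21/2,15/2] -> hit [14/3,15/2], descend [1, 4]
  N1 x:[5,58/3] y:[-3,30] z:[-21/2,-9/2] -> miss, prune
  N4 x:[14/3,43/3] y:[-9,11] z:[-7/2,15/2] -> hit [14/3,15/2], descend [3, 6]
    N3 x:[14/3,28/3] y:[-9,6] z:[0,15/2] -> hit [14/3,6] leaf, test {P2(miss), P5(miss)}
    N6 x:[9,43/3] y:[0,11] z:[-7/2,0] -> miss, prune

Visited [0, 1, 4, 3, 6]. Tests: 5 box, 1 leaf. Nearest: miss.

== RESULT ==
[0, 1, 4, 3, 6]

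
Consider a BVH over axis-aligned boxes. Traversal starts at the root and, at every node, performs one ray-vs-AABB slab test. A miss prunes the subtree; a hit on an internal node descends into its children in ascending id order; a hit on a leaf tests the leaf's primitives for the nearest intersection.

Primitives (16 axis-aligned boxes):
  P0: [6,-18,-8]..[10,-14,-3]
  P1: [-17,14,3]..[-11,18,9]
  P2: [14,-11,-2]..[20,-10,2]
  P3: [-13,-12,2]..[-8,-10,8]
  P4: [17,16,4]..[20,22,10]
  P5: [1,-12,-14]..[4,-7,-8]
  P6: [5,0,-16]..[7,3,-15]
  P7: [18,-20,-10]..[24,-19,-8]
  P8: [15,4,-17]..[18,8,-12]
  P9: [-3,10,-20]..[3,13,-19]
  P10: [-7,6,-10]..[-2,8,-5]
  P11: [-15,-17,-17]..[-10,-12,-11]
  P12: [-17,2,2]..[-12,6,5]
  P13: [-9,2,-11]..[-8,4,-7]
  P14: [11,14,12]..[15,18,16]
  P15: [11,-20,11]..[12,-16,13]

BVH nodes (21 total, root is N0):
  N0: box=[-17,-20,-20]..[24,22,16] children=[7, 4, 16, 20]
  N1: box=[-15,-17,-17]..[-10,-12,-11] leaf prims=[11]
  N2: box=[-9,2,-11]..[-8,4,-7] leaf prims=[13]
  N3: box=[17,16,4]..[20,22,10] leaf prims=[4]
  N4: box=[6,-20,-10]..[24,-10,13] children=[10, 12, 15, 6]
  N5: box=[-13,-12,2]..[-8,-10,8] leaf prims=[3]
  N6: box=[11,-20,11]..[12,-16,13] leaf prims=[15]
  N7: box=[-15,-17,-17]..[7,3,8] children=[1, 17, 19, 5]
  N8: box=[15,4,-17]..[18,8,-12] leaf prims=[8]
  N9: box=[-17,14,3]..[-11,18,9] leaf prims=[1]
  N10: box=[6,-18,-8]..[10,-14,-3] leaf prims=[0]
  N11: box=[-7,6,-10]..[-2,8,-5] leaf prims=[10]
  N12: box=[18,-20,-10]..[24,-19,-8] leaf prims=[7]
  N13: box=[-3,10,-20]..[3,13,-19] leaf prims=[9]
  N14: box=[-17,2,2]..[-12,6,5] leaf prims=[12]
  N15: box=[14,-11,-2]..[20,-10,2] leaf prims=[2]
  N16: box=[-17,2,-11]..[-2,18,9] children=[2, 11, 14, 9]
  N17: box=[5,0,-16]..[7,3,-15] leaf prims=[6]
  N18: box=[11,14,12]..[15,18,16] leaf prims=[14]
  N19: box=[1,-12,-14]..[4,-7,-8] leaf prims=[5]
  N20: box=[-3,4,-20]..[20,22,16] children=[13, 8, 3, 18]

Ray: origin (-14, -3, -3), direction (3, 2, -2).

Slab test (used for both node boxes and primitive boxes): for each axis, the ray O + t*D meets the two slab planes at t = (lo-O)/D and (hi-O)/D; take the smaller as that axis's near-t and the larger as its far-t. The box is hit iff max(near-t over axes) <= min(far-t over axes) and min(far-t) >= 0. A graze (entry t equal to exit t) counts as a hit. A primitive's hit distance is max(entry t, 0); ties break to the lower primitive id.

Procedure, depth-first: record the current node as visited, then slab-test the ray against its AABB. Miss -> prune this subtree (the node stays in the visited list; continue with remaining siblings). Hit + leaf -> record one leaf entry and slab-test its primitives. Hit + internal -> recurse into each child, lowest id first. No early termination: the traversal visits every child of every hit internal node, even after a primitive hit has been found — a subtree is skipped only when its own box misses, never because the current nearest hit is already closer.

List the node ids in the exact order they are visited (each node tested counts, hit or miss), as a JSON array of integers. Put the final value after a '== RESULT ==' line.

Traverse from the root:
N0 x:[-1,38/3] y:[-17/2,25/2] z:[-19/2,17/2] -> hit [-1,17/2], descend [4, 7, 16, 20]
  N4 x:[20/3,38/3] y:[-17/2,-7/2] z:[-8,7/2] -> miss, prune
  N7 x:[-1/3,7] y:[-7,3] z:[-11/2,7] -> hit [-1/3,3], descend [1, 5, 17, 19]
    N1 x:[-1/3,4/3] y:[-7,-9/2] z:[4,7] -> miss, prune
    N5 x:[1/3,2] y:[-9/2,-7/2] z:[-11/2,-5/2] -> miss, prune
    N17 x:[19/3,7] y:[3/2,3] z:[6,13/2] -> miss, prune
    N19 x:[5,6] y:[-9/2,-2] z:[5/2,11/2] -> miss, prune
  N16 x:[-1,4] y:[5/2,21/2] z:[-6,4] -> hit [5/2,4], descend [2, 9, 11, 14]
    N2 x:[5/3,2] y:[5/2,7/2] z:[2,4] -> miss, prune
    N9 x:[-1,1] y:[17/2,21/2] z:[-6,-3] -> miss, prune
    N11 x:[7/3,4] y:[9/2,11/2] z:[1,7/2] -> miss, prune
    N14 x:[-1,2/3] y:[5/2,9/2] z:[-4,-5/2] -> miss, prune
  N20 x:[11/3,34/3] y:[7/2,25/2] z:[-19/2,17/2] -> hit [11/3,17/2], descend [3, 8, 13, 18]
    N3 x:[31/3,34/3] y:[19/2,25/2] z:[-13/2,-7/2] -> miss, prune
    N8 x:[29/3,32/3] y:[7/2,11/2] z:[9/2,7] -> miss, prune
    N13 x:[11/3,17/3] y:[13/2,8] z:[8,17/2] -> miss, prune
    N18 x:[25/3,29/3] y:[17/2,21/2] z:[-19/2,-15/2] -> miss, prune

Summary -> nodes [0, 4, 7, 1, 5, 17, 19, 16, 2, 9, 11, 14, 20, 3, 8, 13, 18]; box-tests=17; leaf-entries=0; first=miss

== RESULT ==
[0, 4, 7, 1, 5, 17, 19, 16, 2, 9, 11, 14, 20, 3, 8, 13, 18]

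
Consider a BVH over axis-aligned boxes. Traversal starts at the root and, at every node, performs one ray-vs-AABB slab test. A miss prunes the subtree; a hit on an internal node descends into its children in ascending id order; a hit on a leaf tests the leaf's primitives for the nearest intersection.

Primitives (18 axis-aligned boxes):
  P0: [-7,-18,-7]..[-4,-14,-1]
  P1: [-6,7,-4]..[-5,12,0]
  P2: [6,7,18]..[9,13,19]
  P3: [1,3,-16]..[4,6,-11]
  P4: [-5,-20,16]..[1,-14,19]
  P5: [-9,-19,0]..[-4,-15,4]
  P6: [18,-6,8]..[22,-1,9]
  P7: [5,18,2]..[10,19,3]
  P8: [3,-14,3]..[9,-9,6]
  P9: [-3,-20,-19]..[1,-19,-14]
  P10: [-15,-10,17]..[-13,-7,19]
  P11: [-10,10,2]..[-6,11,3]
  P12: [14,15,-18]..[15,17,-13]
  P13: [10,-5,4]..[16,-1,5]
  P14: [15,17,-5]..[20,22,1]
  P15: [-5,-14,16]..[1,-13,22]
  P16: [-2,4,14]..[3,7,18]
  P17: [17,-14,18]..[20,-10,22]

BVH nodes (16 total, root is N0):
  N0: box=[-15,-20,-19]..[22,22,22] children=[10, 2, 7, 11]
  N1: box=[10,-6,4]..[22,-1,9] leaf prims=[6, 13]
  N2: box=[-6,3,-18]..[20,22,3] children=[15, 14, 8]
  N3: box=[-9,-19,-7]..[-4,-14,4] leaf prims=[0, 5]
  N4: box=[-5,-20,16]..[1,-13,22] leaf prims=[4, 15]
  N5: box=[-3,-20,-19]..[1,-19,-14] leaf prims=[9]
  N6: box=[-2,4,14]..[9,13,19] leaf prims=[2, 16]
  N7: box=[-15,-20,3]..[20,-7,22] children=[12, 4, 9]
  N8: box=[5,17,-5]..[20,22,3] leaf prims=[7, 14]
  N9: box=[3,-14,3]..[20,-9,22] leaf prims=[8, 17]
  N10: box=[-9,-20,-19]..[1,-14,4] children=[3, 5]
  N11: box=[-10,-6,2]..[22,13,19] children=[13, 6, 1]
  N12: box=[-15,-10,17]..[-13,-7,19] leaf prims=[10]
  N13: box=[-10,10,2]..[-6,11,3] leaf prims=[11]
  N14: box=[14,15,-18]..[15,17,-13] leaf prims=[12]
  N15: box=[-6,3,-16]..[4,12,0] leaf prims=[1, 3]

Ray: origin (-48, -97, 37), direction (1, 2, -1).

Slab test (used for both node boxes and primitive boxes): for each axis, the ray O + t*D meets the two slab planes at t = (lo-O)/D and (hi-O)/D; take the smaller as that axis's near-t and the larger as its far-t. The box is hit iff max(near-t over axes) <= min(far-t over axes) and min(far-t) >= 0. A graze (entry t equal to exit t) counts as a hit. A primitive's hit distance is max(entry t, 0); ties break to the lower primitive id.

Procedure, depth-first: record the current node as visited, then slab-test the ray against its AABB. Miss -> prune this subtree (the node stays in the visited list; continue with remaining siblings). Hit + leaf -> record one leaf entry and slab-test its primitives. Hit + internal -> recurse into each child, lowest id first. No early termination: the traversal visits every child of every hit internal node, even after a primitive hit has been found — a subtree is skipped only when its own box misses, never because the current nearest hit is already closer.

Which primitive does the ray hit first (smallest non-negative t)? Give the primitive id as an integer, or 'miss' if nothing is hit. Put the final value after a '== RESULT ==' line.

Trace the traversal:
N0 x:[33,70] y:[77/2,119/2] z:[15,56] -> hit [77/2,56], descend [2, 7, 10, 11]
  N2 x:[42,68] y:[50,119/2] z:[34,55] -> hit [50,55], descend [8, 14, 15]
    N8 x:[53,68] y:[57,119/2] z:[34,42] -> miss, prune
    N14 x:[62,63] y:[56,57] z:[50,55] -> miss, prune
    N15 x:[42,52] y:[50,109/2] z:[37,53] -> hit [50,52] leaf, test {P1(miss), P3@t=50}
  N7 x:[33,68] y:[77/2,45] z:[15,34] -> miss, prune
  N10 x:[39,49] y:[77/2,83/2] z:[33,56] -> hit [39,83/2], descend [3, 5]
    N3 x:[39,44] y:[39,83/2] z:[33,44] -> hit [39,83/2] leaf, test {P0@t=41, P5(miss)}
    N5 x:[45,49] y:[77/2,39] z:[51,56] -> miss, prune
  N11 x:[38,70] y:[91/2,55] z:[18,35] -> miss, prune

order=[0, 2, 8, 14, 15, 7, 10, 3, 5, 11]  |boxes|=10  |leaves|=2  hit=P0

== RESULT ==
0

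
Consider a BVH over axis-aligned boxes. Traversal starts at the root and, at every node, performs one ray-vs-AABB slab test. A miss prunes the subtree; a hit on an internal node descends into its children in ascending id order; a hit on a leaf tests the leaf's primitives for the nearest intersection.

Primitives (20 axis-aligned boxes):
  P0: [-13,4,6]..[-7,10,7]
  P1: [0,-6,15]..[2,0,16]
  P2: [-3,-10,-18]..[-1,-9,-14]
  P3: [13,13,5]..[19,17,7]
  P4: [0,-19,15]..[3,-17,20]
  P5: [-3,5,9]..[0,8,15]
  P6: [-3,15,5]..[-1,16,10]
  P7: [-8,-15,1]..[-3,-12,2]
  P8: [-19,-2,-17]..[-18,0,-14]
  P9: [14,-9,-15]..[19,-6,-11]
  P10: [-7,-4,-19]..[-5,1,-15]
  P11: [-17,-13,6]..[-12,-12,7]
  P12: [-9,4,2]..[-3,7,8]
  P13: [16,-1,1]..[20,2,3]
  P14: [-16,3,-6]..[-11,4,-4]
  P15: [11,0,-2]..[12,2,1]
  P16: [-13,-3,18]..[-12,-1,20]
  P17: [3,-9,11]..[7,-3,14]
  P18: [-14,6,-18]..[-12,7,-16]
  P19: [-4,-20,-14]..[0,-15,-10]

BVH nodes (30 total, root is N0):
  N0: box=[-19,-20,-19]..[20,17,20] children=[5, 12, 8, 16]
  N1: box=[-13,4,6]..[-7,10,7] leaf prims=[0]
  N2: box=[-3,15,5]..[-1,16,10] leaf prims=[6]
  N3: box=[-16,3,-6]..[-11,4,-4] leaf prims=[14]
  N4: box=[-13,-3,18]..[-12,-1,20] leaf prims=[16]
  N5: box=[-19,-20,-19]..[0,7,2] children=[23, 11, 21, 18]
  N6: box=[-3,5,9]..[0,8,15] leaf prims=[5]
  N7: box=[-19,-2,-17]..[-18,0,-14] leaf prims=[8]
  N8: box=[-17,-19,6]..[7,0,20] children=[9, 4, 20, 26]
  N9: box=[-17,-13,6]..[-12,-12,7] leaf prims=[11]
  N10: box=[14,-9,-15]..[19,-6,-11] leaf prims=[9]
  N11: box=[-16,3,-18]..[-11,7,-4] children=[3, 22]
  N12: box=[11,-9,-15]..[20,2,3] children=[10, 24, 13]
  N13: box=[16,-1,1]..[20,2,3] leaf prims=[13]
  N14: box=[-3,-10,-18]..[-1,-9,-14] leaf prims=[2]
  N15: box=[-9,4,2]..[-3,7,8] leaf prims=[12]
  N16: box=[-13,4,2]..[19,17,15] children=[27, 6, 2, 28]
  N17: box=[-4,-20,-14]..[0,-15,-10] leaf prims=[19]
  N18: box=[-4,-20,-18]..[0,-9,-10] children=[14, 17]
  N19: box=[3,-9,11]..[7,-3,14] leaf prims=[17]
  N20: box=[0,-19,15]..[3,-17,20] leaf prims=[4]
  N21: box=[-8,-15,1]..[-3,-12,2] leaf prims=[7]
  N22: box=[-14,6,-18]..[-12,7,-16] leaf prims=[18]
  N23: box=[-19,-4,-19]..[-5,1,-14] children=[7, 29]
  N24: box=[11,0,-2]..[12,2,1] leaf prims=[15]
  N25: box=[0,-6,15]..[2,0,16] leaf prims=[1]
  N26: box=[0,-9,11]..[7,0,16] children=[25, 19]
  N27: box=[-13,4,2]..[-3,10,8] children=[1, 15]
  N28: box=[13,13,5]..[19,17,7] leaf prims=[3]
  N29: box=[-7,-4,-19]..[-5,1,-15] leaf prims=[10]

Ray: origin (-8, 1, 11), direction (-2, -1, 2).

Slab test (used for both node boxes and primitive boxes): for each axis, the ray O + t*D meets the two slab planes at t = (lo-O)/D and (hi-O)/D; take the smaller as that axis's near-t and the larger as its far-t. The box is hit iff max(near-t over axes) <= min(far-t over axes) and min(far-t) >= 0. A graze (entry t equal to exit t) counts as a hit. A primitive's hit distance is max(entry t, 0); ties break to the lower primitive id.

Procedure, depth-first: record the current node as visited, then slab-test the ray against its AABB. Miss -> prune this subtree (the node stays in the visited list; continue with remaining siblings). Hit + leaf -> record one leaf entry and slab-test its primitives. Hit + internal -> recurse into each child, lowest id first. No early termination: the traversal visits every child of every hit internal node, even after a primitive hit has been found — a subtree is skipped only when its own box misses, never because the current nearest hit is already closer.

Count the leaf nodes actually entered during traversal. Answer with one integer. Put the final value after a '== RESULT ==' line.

Traverse from the root:
N0 x:[-14,11/2] y:[-16,21] z:[-15,9/2] -> hit [-14,9/2], descend [5, 8, 12, 16]
  N5 x:[-4,11/2] y:[-6,21] z:[-15,-9/2] -> miss, prune
  N8 x:[-15/2,9/2] y:[1,20] z:[-5/2,9/2] -> hit [1,9/2], descend [4, 9, 20, 26]
    N4 x:[2,5/2] y:[2,4] z:[7/2,9/2] -> miss, prune
    N9 x:[2,9/2] y:[13,14] z:[-5/2,-2] -> miss, prune
    N20 x:[-11/2,-4] y:[18,20] z:[2,9/2] -> miss, prune
    N26 x:[-15/2,-4] y:[1,10] z:[0,5/2] -> miss, prune
  N12 x:[-14,-19/2] y:[-1,10] z:[-13,-4] -> miss, prune
  N16 x:[-27/2,5/2] y:[-16,-3] z:[-9/2,2] -> miss, prune

9 AABB tests over nodes [0, 5, 8, 4, 9, 20, 26, 12, 16]; 0 leaves entered; closest miss.

== RESULT ==
0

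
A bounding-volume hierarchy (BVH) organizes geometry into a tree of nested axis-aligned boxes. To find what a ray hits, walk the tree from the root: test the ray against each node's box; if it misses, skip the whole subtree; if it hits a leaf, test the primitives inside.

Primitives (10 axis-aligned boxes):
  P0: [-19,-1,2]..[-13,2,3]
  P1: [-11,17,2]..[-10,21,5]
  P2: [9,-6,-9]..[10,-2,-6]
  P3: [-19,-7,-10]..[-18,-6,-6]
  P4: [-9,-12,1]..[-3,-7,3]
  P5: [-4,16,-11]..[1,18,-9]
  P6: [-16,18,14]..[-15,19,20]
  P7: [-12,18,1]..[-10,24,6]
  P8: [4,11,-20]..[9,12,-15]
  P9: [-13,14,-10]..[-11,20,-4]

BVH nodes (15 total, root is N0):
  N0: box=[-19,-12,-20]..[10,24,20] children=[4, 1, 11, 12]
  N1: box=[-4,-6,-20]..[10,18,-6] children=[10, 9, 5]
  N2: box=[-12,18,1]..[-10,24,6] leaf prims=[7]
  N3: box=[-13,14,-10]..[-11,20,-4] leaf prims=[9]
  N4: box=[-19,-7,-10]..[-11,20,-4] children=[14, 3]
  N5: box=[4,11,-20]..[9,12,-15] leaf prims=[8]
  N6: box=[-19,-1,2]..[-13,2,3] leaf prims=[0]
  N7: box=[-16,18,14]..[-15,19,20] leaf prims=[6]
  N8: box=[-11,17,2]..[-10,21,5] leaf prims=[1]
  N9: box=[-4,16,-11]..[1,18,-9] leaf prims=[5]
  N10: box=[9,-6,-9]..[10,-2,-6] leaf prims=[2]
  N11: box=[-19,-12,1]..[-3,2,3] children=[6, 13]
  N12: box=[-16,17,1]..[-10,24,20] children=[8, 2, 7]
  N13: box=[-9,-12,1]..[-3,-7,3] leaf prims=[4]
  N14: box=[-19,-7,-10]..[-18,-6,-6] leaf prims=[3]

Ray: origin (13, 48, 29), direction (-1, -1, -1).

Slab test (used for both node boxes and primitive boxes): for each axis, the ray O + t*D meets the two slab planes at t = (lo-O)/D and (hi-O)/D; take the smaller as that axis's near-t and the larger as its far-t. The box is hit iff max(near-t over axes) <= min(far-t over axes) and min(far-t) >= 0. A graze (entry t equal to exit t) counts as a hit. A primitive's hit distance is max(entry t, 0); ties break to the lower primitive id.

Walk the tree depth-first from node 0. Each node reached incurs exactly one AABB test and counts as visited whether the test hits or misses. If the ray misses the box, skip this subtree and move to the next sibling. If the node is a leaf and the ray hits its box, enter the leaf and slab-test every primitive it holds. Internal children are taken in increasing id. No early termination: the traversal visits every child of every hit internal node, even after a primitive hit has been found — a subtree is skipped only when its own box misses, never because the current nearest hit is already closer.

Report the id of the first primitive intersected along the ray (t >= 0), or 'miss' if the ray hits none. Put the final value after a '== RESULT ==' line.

Walk:
N0 x:[3,32] y:[24,60] z:[9,49] -> hit [24,32], descend [1, 4, 11, 12]
  N1 x:[3,17] y:[30,54] z:[35,49] -> miss, prune
  N4 x:[24,32] y:[28,55] z:[33,39] -> miss, prune
  N11 x:[16,32] y:[46,60] z:[26,28] -> miss, prune
  N12 x:[23,29] y:[24,31] z:[9,28] -> hit [24,28], descend [2, 7, 8]
    N2 x:[23,25] y:[24,30] z:[23,28] -> hit [24,25] leaf, test {P7@t=24}
    N7 x:[28,29] y:[29,30] z:[9,15] -> miss, prune
    N8 x:[23,24] y:[27,31] z:[24,27] -> miss, prune

order=[0, 1, 4, 11, 12, 2, 7, 8]  |boxes|=8  |leaves|=1  hit=P7

== RESULT ==
7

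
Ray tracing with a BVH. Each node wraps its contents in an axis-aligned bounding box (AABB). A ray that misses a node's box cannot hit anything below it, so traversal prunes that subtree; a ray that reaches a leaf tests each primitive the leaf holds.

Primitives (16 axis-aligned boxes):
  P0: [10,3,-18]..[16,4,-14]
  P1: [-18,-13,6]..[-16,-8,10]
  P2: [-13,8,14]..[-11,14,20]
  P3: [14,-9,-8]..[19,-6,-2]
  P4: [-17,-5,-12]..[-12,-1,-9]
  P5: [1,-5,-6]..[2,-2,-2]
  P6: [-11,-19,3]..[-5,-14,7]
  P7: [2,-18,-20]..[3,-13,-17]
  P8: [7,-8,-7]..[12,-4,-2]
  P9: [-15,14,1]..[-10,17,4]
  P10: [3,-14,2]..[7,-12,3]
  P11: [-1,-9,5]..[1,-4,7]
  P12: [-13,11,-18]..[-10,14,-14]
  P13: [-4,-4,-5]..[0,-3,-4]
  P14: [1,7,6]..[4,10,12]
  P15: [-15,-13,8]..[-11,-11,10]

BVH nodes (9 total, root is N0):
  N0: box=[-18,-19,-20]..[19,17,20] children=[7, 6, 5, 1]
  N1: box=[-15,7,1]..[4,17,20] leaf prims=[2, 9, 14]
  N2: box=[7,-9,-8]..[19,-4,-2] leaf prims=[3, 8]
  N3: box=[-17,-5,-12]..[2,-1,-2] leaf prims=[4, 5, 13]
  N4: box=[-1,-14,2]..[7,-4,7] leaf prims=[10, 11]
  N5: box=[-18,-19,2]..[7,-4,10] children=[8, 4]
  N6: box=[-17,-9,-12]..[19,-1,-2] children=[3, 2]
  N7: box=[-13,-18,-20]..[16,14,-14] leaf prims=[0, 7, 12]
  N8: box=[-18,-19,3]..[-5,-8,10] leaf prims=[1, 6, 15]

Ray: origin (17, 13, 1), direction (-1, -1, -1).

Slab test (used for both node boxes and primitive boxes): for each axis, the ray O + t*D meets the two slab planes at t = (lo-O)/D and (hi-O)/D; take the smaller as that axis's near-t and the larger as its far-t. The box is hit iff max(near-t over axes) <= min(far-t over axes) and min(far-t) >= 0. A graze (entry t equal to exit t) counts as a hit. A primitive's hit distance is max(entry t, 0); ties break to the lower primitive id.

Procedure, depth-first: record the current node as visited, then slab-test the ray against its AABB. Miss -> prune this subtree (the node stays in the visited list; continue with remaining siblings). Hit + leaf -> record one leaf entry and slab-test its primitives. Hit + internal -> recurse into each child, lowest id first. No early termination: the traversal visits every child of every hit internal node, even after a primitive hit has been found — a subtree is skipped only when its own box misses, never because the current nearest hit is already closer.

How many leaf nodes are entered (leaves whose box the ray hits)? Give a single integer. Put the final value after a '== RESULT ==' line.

Walk:
N0 x:[-2,35] y:[-4,32] z:[-19,21] -> hit [-2,21], descend [1, 5, 6, 7]
  N1 x:[13,32] y:[-4,6] z:[-19,0] -> miss, prune
  N5 x:[10,35] y:[17,32] z:[-9,-1] -> miss, prune
  N6 x:[-2,34] y:[14,22] z:[3,13] -> miss, prune
  N7 x:[1,30] y:[-1,31] z:[15,21] -> hit [15,21] leaf, test {P0(miss), P7(miss), P12(miss)}

5 AABB tests over nodes [0, 1, 5, 6, 7]; 1 leaf entered; closest miss.

== RESULT ==
1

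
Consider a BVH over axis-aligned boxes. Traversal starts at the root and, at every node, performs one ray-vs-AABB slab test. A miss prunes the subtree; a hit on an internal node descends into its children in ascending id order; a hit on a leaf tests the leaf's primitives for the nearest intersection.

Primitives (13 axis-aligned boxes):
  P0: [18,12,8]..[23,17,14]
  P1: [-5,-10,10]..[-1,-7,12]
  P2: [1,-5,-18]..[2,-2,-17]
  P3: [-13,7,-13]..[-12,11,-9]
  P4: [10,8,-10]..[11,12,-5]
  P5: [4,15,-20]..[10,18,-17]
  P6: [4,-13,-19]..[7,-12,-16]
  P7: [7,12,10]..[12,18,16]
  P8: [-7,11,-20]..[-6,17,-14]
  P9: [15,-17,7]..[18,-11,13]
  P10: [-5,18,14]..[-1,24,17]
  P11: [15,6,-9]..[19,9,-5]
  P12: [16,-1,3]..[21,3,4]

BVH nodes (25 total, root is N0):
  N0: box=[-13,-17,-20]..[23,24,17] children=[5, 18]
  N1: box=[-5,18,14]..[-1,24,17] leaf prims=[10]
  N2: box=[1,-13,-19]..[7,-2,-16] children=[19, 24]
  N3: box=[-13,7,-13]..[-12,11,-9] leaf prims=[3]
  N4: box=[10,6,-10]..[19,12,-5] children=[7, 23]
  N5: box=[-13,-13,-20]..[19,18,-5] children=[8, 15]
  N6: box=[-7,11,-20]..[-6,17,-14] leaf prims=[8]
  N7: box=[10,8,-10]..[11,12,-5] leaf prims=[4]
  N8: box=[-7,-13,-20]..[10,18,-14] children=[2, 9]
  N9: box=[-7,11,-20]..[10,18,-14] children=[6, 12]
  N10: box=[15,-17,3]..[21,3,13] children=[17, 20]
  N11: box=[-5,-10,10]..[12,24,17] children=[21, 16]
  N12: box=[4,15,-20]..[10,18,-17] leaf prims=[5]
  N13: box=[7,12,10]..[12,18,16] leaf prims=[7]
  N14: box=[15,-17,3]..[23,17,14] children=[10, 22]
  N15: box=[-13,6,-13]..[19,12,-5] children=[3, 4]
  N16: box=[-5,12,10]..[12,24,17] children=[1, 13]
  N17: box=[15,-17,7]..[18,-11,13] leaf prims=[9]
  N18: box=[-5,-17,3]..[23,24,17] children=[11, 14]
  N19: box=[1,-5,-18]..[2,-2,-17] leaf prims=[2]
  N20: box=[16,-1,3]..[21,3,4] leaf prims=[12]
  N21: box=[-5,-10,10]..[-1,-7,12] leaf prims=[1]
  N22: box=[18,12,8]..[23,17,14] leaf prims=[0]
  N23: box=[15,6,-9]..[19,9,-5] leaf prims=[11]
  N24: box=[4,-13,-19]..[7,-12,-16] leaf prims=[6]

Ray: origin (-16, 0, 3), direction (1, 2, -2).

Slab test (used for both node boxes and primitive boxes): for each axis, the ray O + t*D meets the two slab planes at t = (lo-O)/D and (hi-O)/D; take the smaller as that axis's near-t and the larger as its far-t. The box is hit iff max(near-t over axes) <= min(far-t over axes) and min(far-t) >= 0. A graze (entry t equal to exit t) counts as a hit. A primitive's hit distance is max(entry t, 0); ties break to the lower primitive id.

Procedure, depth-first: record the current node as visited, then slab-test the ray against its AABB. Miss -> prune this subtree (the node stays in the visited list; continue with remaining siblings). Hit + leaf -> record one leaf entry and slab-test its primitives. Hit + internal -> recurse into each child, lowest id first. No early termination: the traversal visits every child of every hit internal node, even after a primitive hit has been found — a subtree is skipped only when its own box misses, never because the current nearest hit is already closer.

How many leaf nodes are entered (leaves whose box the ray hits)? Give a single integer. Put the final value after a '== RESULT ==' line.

Traverse from the root:
N0 x:[3,39] y:[-17/2,12] z:[-7,23/2] -> hit [3,23/2], descend [5, 18]
  N5 x:[3,35] y:[-13/2,9] z:[4,23/2] -> hit [4,9], descend [8, 15]
    N8 x:[9,26] y:[-13/2,9] z:[17/2,23/2] -> hit [9,9], descend [2, 9]
      N2 x:[17,23] y:[-13/2,-1] z:[19/2,11] -> miss, prune
      N9 x:[9,26] y:[11/2,9] z:[17/2,23/2] -> hit [9,9], descend [6, 12]
        N6 x:[9,10] y:[11/2,17/2] z:[17/2,23/2] -> miss, prune
        N12 x:[20,26] y:[15/2,9] z:[10,23/2] -> miss, prune
    N15 x:[3,35] y:[3,6] z:[4,8] -> hit [4,6], descend [3, 4]
      N3 x:[3,4] y:[7/2,11/2] z:[6,8] -> miss, prune
      N4 x:[26,35] y:[3,6] z:[4,13/2] -> miss, prune
  N18 x:[11,39] y:[-17/2,12] z:[-7,0] -> miss, prune

Summary -> nodes [0, 5, 8, 2, 9, 6, 12, 15, 3, 4, 18]; box-tests=11; leaf-entries=0; first=miss

== RESULT ==
0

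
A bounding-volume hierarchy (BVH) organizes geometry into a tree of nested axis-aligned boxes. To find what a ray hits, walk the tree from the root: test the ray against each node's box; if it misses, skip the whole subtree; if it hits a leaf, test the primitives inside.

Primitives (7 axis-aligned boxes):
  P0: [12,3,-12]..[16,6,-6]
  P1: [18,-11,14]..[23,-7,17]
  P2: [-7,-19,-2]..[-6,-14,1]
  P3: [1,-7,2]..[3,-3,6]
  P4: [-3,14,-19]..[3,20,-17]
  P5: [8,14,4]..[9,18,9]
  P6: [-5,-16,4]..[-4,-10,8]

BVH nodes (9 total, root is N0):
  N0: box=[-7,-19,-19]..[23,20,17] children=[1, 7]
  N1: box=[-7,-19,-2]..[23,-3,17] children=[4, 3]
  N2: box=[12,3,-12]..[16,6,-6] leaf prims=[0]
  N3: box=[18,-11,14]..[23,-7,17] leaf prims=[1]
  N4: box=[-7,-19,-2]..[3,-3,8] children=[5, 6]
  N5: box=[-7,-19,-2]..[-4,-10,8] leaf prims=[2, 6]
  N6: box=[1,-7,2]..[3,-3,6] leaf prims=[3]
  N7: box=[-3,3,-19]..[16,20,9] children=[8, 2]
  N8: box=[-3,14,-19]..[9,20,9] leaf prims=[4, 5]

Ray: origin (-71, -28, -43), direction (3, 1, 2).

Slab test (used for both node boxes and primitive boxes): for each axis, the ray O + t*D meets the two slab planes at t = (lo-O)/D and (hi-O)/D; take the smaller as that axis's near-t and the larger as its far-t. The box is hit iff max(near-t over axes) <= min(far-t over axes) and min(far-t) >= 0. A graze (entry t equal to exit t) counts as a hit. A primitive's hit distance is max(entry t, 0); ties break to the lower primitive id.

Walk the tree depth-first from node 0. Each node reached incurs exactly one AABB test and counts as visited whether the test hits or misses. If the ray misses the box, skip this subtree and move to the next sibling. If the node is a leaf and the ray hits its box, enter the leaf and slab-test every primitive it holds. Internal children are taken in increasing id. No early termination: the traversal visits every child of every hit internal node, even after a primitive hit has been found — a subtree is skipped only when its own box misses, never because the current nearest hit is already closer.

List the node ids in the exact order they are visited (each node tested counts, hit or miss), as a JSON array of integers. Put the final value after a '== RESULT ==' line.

Traverse from the root:
N0 x:[64/3,94/3] y:[9,48] z:[12,30] -> hit [64/3,30], descend [1, 7]
  N1 x:[64/3,94/3] y:[9,25] z:[41/2,30] -> hit [64/3,25], descend [3, 4]
    N3 x:[89/3,94/3] y:[17,21] z:[57/2,30] -> miss, prune
    N4 x:[64/3,74/3] y:[9,25] z:[41/2,51/2] -> hit [64/3,74/3], descend [5, 6]
      N5 x:[64/3,67/3] y:[9,18] z:[41/2,51/2] -> miss, prune
      N6 x:[24,74/3] y:[21,25] z:[45/2,49/2] -> hit [24,49/2] leaf, test {P3@t=24}
  N7 x:[68/3,29] y:[31,48] z:[12,26] -> miss, prune

order=[0, 1, 3, 4, 5, 6, 7]  |boxes|=7  |leaves|=1  hit=P3

== RESULT ==
[0, 1, 3, 4, 5, 6, 7]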